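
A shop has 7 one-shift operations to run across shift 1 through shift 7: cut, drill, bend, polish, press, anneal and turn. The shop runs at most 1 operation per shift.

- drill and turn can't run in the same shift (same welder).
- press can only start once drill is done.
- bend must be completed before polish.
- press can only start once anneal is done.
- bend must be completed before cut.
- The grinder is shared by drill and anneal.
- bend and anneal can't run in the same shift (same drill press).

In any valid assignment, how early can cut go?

Precedence pushes cut to at least shift 2.
cut at shift 2 is achievable: polish in shift 6; cut in shift 2; anneal in shift 4; press in shift 5; bend in shift 1; drill in shift 3; turn in shift 7.

shift 2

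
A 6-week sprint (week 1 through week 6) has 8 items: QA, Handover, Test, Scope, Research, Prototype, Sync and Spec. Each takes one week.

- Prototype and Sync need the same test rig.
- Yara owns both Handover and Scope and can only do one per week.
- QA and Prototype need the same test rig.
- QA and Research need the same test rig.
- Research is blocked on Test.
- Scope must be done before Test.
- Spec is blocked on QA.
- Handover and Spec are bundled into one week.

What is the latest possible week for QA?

week 5

Downstream work caps QA at week 5.
QA at week 5 is achievable: Scope=week 1, Test=week 2, Prototype=week 1, QA=week 5, Sync=week 2, Spec=week 6, Research=week 3, Handover=week 6.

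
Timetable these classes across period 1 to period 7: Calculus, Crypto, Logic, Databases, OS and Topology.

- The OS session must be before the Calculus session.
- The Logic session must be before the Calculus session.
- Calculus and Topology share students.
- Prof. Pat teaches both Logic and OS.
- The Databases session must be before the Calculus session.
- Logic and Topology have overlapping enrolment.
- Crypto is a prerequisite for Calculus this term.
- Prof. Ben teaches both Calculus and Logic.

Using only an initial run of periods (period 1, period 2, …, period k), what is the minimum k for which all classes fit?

The precedence chain requires at least 2 distinct periods.
Could 2 periods be enough, i.e. nothing placed later than period 2? No: Calculus must come after Databases (at period 1 or later) → {period 2}; Logic must come before Calculus (at period 2 or earlier) → {period 1}; Topology can't share with Calculus (period 2) → {period 1}; Topology can't share with Logic (period 1) → nothing is left.
So 2 periods is not enough.
3 works (last occupied period: period 3): for example Databases in period 1, Calculus in period 3, Logic in period 1, Topology in period 2, Crypto in period 1, OS in period 2.

3 periods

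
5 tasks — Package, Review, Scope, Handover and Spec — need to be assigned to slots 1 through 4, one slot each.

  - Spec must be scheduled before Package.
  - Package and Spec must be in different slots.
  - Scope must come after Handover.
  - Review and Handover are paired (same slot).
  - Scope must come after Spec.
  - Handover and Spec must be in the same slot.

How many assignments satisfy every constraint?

14

Splitting on Package: it can be 2 (3), 3 (5), 4 (6). Listing each branch's schedules as (Review, Scope, Handover, Spec):
Package=2: (1,2,1,1) (1,3,1,1) (1,4,1,1) — 3.
Package=3: (1,2,1,1) (1,3,1,1) (1,4,1,1) (2,3,2,2) (2,4,2,2) — 5.
Package=4: (1,2,1,1) (1,3,1,1) (1,4,1,1) (2,3,2,2) (2,4,2,2) (3,4,3,3) — 6.
Summing: 3 + 5 + 6 = 14.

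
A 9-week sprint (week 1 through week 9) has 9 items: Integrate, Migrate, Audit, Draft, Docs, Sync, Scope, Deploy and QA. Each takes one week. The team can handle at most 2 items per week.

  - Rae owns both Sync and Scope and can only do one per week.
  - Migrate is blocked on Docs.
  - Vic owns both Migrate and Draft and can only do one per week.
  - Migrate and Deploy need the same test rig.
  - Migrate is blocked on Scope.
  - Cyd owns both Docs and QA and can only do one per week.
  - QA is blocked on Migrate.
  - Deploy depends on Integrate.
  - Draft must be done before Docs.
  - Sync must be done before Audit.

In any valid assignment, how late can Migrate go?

week 8

Precedence pushes Migrate to at least week 3; downstream work caps Migrate at week 8.
Migrate at week 8 is achievable: Migrate=week 8; Scope=week 3; Draft=week 1; Integrate=week 1; Sync=week 2; Docs=week 2; QA=week 9; Deploy=week 4; Audit=week 3.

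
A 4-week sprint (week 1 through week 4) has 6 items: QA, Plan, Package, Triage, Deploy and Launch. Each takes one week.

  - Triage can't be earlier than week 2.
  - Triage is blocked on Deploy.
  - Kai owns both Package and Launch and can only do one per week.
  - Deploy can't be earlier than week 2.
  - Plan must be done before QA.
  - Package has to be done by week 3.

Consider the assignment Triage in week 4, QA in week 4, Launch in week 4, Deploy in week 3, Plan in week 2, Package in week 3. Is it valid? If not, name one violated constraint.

Yes

Deploy can't be earlier than week 2 — holds.
Kai owns both Package and Launch and can only do one per week — holds.
Triage can't be earlier than week 2 — holds.
Plan must be done before QA — holds.
Triage is blocked on Deploy — holds.
Package has to be done by week 3 — holds.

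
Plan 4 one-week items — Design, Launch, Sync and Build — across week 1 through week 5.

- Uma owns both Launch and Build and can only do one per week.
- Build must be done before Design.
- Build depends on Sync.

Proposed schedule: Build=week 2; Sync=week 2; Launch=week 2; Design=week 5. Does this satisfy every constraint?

Build must be done before Design — holds.
Build depends on Sync — violated.
Uma owns both Launch and Build and can only do one per week — violated.

No — it violates: Uma owns both Launch and Build and can only do one per week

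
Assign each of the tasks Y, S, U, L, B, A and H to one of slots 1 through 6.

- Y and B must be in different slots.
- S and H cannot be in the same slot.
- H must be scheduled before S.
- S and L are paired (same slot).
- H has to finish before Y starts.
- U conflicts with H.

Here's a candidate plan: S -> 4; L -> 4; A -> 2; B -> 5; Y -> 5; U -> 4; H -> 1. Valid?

No — it violates: Y and B must be in different slots

S and L are paired (same slot) — holds.
H has to finish before Y starts — holds.
H must be scheduled before S — holds.
U conflicts with H — holds.
S and H cannot be in the same slot — holds.
Y and B must be in different slots — violated.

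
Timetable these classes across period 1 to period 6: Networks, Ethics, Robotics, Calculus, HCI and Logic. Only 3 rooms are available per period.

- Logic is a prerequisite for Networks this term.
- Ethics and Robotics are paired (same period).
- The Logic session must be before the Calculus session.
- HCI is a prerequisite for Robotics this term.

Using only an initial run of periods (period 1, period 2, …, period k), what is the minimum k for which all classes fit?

The precedence chain requires at least 2 distinct periods.
With at most 3 per period and 6 classes, at least 2 periods are needed.
Could 2 periods be enough, i.e. nothing placed later than period 2? No: Calculus must come after Logic (at period 1 or later) → {period 2}; Logic must come before Calculus (at period 2 or earlier) → {period 1}; Networks must come after Logic (at period 1 or later) → {period 2}; Robotics must come after HCI (at period 1 or later) → {period 2}; Ethics must be in the same period as Robotics (in {period 2}) → {period 2}; that puts Networks, Ethics, Robotics and Calculus all in period 2 — more than 3 per period.
So 2 periods is not enough.
3 works (last occupied period: period 3): for example Calculus=period 3, Logic=period 1, Ethics=period 2, Networks=period 2, Robotics=period 2, HCI=period 1.

3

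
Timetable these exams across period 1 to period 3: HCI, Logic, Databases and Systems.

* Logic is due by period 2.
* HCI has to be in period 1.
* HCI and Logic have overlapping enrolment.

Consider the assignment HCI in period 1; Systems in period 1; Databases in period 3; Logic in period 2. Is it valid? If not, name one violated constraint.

Logic is due by period 2 — holds.
HCI and Logic have overlapping enrolment — holds.
HCI has to be in period 1 — holds.

Yes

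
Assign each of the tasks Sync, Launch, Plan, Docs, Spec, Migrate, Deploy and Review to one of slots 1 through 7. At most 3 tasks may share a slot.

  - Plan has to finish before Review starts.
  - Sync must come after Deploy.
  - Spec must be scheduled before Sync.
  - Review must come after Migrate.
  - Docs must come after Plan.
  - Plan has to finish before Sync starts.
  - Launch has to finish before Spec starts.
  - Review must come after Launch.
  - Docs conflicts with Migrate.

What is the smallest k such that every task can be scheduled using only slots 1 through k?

3 slots

The precedence chain requires at least 3 distinct slots.
With at most 3 per slot and 8 tasks, at least 3 slots are needed.
3 works (last occupied slot: 3): for example Review in 2, Launch in 1, Plan in 1, Spec in 2, Sync in 3, Migrate in 1, Docs in 3, Deploy in 2.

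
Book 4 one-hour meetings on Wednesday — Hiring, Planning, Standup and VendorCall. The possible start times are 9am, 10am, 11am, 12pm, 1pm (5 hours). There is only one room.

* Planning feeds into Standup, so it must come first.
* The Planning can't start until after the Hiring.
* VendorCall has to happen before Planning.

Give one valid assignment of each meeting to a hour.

Planning=11am; Hiring=9am; Standup=12pm; VendorCall=10am

Checking: VendorCall(10am) before Planning(11am); Planning(11am) before Standup(12pm); Hiring(9am) before Planning(11am); max 1 per hour (cap 1).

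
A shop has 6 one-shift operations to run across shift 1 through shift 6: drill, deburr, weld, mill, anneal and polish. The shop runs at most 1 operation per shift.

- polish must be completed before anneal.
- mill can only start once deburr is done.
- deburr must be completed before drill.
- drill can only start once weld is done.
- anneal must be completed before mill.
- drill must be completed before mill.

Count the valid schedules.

20

Splitting on drill: it can be shift 3 (2), shift 4 (6), shift 5 (12). Listing each branch's schedules as (deburr, weld, mill, anneal, polish) by shift number:
drill=shift 3: (1,2,6,5,4) (2,1,6,5,4) — 2.
drill=shift 4: (1,2,6,5,3) (1,3,6,5,2) (2,1,6,5,3) (2,3,6,5,1) (3,1,6,5,2) (3,2,6,5,1) — 6.
drill=shift 5: (1,2,6,4,3) (1,3,6,4,2) (1,4,6,3,2) (2,1,6,4,3) (2,3,6,4,1) (2,4,6,3,1) (3,1,6,4,2) (3,2,6,4,1) (3,4,6,2,1) (4,1,6,3,2) (4,2,6,3,1) (4,3,6,2,1) — 12.
Summing: 2 + 6 + 12 = 20.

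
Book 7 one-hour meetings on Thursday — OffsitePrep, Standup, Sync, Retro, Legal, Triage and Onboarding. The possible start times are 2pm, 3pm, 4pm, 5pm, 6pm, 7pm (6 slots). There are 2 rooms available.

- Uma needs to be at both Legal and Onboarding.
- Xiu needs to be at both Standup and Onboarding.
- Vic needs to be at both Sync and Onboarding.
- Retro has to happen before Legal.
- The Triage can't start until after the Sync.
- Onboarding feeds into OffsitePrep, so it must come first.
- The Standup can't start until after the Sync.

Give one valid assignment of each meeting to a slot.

Retro in 2pm, Onboarding in 3pm, Sync in 2pm, OffsitePrep in 4pm, Triage in 3pm, Legal in 5pm, Standup in 4pm

Checking: Sync(2pm) before Triage(3pm); Sync(2pm) before Standup(4pm); Retro(2pm) before Legal(5pm); Onboarding(3pm) before OffsitePrep(4pm); Legal(5pm) != Onboarding(3pm); Standup(4pm) != Onboarding(3pm); Sync(2pm) != Onboarding(3pm); max 2 per slot (cap 2).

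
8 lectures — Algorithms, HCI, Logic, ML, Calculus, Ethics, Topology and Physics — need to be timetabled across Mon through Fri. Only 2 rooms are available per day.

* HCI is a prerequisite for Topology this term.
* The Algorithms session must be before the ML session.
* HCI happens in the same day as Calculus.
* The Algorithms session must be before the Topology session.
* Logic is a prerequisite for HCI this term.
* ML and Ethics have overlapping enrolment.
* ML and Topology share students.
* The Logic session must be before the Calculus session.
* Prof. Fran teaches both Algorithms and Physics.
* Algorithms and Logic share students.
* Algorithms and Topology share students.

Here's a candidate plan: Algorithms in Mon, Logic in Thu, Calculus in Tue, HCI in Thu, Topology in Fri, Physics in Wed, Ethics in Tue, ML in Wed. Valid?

No. The Logic session must be before the Calculus session is not satisfied.

HCI is a prerequisite for Topology this term — holds.
Prof. Fran teaches both Algorithms and Physics — holds.
Algorithms and Logic share students — holds.
The Algorithms session must be before the ML session — holds.
HCI happens in the same day as Calculus — violated.
The Logic session must be before the Calculus session — violated.
Logic is a prerequisite for HCI this term — violated.
ML and Topology share students — holds.
Only 2 rooms are available per day — holds.
Algorithms and Topology share students — holds.
ML and Ethics have overlapping enrolment — holds.
The Algorithms session must be before the Topology session — holds.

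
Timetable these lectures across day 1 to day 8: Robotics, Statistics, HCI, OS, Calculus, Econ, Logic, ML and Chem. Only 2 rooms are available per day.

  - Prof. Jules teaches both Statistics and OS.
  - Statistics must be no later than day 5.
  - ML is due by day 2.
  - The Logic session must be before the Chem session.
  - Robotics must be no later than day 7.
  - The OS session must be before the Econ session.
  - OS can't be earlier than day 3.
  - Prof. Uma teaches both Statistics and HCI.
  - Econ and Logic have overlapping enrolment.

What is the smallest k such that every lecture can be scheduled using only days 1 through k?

5 days

The precedence chain requires at least 2 distinct days.
With at most 2 per day and 9 lectures, at least 5 days are needed.
Propagating the time windows through the other constraints, Econ can't land before day 4, so the schedule must run through at least day 4.
5 works (last occupied day: day 5): for example ML=day 1; Chem=day 2; Econ=day 4; HCI=day 3; Statistics=day 4; Logic=day 1; OS=day 3; Calculus=day 5; Robotics=day 2.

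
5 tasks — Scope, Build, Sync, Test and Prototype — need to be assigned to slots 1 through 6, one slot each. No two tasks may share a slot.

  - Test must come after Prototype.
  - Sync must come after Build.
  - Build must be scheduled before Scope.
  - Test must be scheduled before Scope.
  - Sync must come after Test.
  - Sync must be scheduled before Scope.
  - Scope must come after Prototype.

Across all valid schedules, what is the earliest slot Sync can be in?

4

Precedence pushes Sync to at least 3; downstream work caps Sync at 5.
Sync at 4 is achievable: Scope in 5; Build in 3; Test in 2; Prototype in 1; Sync in 4.
Nothing earlier works — the capacity limit rule out every slot before 4.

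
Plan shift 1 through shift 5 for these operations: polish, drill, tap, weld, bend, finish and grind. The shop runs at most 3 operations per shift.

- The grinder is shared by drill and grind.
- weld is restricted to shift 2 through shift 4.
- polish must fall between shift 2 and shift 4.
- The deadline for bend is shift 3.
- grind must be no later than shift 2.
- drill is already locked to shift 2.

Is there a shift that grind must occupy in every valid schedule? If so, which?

grind's window is shift 1–shift 2.
drill is fixed at shift 2, and grind can't share a shift with drill.
So grind must be shift 1.

shift 1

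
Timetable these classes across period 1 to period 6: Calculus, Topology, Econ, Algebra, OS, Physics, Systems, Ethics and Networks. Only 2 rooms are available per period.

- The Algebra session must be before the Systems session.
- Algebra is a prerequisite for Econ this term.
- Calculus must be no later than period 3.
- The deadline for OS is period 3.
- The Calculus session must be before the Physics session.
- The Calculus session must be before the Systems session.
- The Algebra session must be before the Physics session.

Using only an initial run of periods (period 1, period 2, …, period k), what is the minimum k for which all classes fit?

5 periods

The precedence chain requires at least 2 distinct periods.
With at most 2 per period and 9 classes, at least 5 periods are needed.
5 works (last occupied period: period 5): for example Physics in period 3, Networks in period 5, Ethics in period 4, OS in period 1, Topology in period 2, Algebra in period 2, Econ in period 4, Calculus in period 1, Systems in period 3.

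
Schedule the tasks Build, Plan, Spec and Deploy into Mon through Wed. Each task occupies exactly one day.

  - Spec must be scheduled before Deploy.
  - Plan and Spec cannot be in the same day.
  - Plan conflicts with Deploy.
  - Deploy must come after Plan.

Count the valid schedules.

6

Splitting on Build: it can be Mon (2), Tue (2), Wed (2). Listing each branch's schedules as (Plan, Spec, Deploy):
Build=Mon: (Mon,Tue,Wed) (Tue,Mon,Wed) — 2.
Build=Tue: (Mon,Tue,Wed) (Tue,Mon,Wed) — 2.
Build=Wed: (Mon,Tue,Wed) (Tue,Mon,Wed) — 2.
Summing: 2 + 2 + 2 = 6.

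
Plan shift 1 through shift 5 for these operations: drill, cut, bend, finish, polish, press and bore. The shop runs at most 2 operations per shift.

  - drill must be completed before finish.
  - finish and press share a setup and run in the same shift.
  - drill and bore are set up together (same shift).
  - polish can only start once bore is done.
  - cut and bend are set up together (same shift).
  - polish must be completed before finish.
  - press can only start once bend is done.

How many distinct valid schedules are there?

Splitting on drill: it can be shift 1 (8), shift 2 (5), shift 3 (2). Listing each branch's schedules as (cut, bend, finish, polish, press, bore) by shift number:
drill=shift 1: (2,2,4,3,4,1) (2,2,5,3,5,1) (2,2,5,4,5,1) (3,3,4,2,4,1) (3,3,5,2,5,1) (3,3,5,4,5,1) (4,4,5,2,5,1) (4,4,5,3,5,1) — 8.
drill=shift 2: (1,1,4,3,4,2) (1,1,5,3,5,2) (1,1,5,4,5,2) (3,3,5,4,5,2) (4,4,5,3,5,2) — 5.
drill=shift 3: (1,1,5,4,5,3) (2,2,5,4,5,3) — 2.
Summing: 8 + 5 + 2 = 15.

15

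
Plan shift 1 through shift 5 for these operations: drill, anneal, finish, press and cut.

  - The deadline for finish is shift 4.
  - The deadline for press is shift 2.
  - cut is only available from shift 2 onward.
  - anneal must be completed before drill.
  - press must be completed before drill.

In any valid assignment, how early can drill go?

shift 2

Precedence pushes drill to at least shift 2.
drill at shift 2 is achievable: press in shift 1; drill in shift 2; anneal in shift 1; finish in shift 1; cut in shift 2.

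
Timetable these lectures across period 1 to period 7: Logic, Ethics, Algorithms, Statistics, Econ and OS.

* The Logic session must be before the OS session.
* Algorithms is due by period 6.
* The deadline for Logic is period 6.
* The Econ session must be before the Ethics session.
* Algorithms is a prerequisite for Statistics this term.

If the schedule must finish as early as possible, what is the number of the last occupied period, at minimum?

2

The precedence chain requires at least 2 distinct periods.
2 works (last occupied period: period 2): for example Ethics -> period 2; Econ -> period 1; OS -> period 2; Logic -> period 1; Statistics -> period 2; Algorithms -> period 1.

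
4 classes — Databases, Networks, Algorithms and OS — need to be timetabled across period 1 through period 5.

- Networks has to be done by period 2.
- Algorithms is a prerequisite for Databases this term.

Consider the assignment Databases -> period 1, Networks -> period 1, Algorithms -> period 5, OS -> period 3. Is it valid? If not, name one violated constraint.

Networks has to be done by period 2 — holds.
Algorithms is a prerequisite for Databases this term — violated.

No. Algorithms is a prerequisite for Databases this term is not satisfied.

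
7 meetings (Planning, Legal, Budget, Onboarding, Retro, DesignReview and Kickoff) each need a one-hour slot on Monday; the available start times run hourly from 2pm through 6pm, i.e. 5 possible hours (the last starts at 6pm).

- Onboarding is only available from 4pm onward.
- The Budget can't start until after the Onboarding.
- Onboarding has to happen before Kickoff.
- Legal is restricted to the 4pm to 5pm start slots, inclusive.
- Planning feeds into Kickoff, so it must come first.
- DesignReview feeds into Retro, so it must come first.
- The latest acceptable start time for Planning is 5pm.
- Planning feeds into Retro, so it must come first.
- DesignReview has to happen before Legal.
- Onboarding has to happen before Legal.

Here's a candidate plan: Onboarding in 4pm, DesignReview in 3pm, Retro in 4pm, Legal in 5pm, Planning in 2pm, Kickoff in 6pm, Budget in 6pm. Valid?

Yes

Onboarding is only available from 4pm onward — holds.
Legal is restricted to the 4pm to 5pm start slots, inclusive — holds.
DesignReview has to happen before Legal — holds.
The latest acceptable start time for Planning is 5pm — holds.
Onboarding has to happen before Legal — holds.
Planning feeds into Kickoff, so it must come first — holds.
DesignReview feeds into Retro, so it must come first — holds.
Planning feeds into Retro, so it must come first — holds.
The Budget can't start until after the Onboarding — holds.
Onboarding has to happen before Kickoff — holds.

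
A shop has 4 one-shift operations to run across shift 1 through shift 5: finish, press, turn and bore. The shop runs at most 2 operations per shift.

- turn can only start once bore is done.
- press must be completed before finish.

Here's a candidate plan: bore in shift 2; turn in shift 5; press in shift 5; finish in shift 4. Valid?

The shop runs at most 2 operations per shift — holds.
turn can only start once bore is done — holds.
press must be completed before finish — violated.

Invalid. press must be completed before finish.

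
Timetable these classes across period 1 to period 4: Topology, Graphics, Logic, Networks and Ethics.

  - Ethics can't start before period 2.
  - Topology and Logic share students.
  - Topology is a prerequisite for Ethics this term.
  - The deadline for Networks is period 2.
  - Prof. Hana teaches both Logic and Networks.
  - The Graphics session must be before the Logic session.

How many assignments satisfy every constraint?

60

Splitting on Topology: it can be period 1 (33), period 2 (20), period 3 (7). Listing each branch's schedules as (Graphics, Logic, Networks, Ethics) by period number:
Topology=period 1: (1,2,1,2) (1,2,1,3) (1,2,1,4) (1,3,1,2) (1,3,1,3) (1,3,1,4) (1,3,2,2) (1,3,2,3) (1,3,2,4) (1,4,1,2) (1,4,1,3) (1,4,1,4) (1,4,2,2) (1,4,2,3) (1,4,2,4) (2,3,1,2) (2,3,1,3) (2,3,1,4) (2,3,2,2) (2,3,2,3) (2,3,2,4) (2,4,1,2) (2,4,1,3) (2,4,1,4) (2,4,2,2) (2,4,2,3) (2,4,2,4) (3,4,1,2) (3,4,1,3) (3,4,1,4) (3,4,2,2) (3,4,2,3) (3,4,2,4) — 33.
Topology=period 2: (1,3,1,3) (1,3,1,4) (1,3,2,3) (1,3,2,4) (1,4,1,3) (1,4,1,4) (1,4,2,3) (1,4,2,4) (2,3,1,3) (2,3,1,4) (2,3,2,3) (2,3,2,4) (2,4,1,3) (2,4,1,4) (2,4,2,3) (2,4,2,4) (3,4,1,3) (3,4,1,4) (3,4,2,3) (3,4,2,4) — 20.
Topology=period 3: (1,2,1,4) (1,4,1,4) (1,4,2,4) (2,4,1,4) (2,4,2,4) (3,4,1,4) (3,4,2,4) — 7.
Summing: 33 + 20 + 7 = 60.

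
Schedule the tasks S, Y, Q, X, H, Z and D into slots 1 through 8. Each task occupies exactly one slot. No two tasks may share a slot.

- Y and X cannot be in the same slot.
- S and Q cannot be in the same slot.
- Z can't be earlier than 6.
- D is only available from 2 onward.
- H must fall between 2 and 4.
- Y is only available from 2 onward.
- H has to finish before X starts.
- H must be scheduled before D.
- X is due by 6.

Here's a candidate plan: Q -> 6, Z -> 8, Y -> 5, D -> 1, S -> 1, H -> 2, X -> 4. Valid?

Invalid. No two tasks may share a slot.

D is only available from 2 onward — violated.
H must be scheduled before D — violated.
Z can't be earlier than 6 — holds.
Y is only available from 2 onward — holds.
Y and X cannot be in the same slot — holds.
H has to finish before X starts — holds.
X is due by 6 — holds.
No two tasks may share a slot — violated.
S and Q cannot be in the same slot — holds.
H must fall between 2 and 4 — holds.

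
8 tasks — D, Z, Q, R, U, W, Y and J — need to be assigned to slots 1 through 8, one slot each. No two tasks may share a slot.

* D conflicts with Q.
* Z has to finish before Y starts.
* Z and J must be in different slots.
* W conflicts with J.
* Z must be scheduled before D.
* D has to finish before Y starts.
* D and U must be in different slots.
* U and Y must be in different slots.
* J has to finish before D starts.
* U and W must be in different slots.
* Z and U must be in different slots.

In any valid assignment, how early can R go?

R at 1 is achievable: Y=5, Z=2, W=8, R=1, J=3, U=7, D=4, Q=6.

1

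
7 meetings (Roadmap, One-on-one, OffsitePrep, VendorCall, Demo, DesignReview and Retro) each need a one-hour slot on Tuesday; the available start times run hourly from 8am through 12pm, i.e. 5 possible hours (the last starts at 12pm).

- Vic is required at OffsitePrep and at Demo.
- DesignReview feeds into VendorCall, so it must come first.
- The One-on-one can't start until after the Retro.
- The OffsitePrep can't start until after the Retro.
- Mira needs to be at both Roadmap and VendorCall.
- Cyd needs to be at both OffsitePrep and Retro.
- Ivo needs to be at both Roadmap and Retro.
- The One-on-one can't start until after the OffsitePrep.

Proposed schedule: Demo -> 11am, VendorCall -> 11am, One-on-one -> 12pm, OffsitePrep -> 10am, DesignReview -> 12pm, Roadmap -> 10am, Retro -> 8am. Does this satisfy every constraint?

Ivo needs to be at both Roadmap and Retro — holds.
The One-on-one can't start until after the OffsitePrep — holds.
Cyd needs to be at both OffsitePrep and Retro — holds.
The One-on-one can't start until after the Retro — holds.
The OffsitePrep can't start until after the Retro — holds.
Vic is required at OffsitePrep and at Demo — holds.
DesignReview feeds into VendorCall, so it must come first — violated.
Mira needs to be at both Roadmap and VendorCall — holds.

No. DesignReview feeds into VendorCall, so it must come first is not satisfied.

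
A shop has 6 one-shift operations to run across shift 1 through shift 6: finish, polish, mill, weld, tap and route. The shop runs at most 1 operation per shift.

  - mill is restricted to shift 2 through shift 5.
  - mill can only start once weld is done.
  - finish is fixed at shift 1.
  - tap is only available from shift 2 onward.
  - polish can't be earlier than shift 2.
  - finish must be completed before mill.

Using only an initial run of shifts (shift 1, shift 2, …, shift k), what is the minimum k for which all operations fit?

The precedence chain requires at least 2 distinct shifts.
With at most 1 per shift and 6 operations, at least 6 shifts are needed.
6 works (last occupied shift: shift 6): for example mill=shift 3, route=shift 6, polish=shift 4, finish=shift 1, tap=shift 5, weld=shift 2.

6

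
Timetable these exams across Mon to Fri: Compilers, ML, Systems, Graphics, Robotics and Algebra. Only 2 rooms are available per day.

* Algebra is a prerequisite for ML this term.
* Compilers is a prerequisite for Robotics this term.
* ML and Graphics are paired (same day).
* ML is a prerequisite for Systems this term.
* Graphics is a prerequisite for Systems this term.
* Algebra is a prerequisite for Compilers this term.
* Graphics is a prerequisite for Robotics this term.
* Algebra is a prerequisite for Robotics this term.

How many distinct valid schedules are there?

20

Splitting on Compilers: it can be Tue (5), Wed (8), Thu (7). Listing each branch's schedules as (ML, Systems, Graphics, Robotics, Algebra):
Compilers=Tue: (Wed,Thu,Wed,Thu,Mon) (Wed,Thu,Wed,Fri,Mon) (Wed,Fri,Wed,Thu,Mon) (Wed,Fri,Wed,Fri,Mon) (Thu,Fri,Thu,Fri,Mon) — 5.
Compilers=Wed: (Tue,Wed,Tue,Thu,Mon) (Tue,Wed,Tue,Fri,Mon) (Tue,Thu,Tue,Thu,Mon) (Tue,Thu,Tue,Fri,Mon) (Tue,Fri,Tue,Thu,Mon) (Tue,Fri,Tue,Fri,Mon) (Thu,Fri,Thu,Fri,Mon) (Thu,Fri,Thu,Fri,Tue) — 8.
Compilers=Thu: (Tue,Wed,Tue,Fri,Mon) (Tue,Thu,Tue,Fri,Mon) (Tue,Fri,Tue,Fri,Mon) (Wed,Thu,Wed,Fri,Mon) (Wed,Thu,Wed,Fri,Tue) (Wed,Fri,Wed,Fri,Mon) (Wed,Fri,Wed,Fri,Tue) — 7.
Summing: 5 + 8 + 7 = 20.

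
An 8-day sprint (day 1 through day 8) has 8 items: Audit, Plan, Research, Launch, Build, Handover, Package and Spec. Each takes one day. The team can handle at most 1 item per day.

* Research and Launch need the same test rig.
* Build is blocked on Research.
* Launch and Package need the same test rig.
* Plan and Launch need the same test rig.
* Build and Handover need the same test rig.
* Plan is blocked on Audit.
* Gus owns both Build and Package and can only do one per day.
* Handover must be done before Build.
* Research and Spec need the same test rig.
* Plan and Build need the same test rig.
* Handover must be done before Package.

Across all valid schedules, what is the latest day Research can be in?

day 7

Downstream work caps Research at day 7.
Research at day 7 is achievable: Package in day 4, Plan in day 3, Launch in day 5, Spec in day 6, Research in day 7, Handover in day 1, Audit in day 2, Build in day 8.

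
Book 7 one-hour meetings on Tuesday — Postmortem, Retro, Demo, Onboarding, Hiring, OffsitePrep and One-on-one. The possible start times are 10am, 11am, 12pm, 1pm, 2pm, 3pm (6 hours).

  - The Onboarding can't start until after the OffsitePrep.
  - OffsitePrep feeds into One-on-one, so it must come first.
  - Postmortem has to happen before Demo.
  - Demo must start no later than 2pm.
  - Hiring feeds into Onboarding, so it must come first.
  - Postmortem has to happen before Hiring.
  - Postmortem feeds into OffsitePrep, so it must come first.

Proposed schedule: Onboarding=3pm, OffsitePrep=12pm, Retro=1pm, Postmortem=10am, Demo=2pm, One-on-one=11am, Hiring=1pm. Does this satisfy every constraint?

Demo must start no later than 2pm — holds.
OffsitePrep feeds into One-on-one, so it must come first — violated.
Postmortem has to happen before Demo — holds.
Hiring feeds into Onboarding, so it must come first — holds.
Postmortem has to happen before Hiring — holds.
The Onboarding can't start until after the OffsitePrep — holds.
Postmortem feeds into OffsitePrep, so it must come first — holds.

No. OffsitePrep feeds into One-on-one, so it must come first is not satisfied.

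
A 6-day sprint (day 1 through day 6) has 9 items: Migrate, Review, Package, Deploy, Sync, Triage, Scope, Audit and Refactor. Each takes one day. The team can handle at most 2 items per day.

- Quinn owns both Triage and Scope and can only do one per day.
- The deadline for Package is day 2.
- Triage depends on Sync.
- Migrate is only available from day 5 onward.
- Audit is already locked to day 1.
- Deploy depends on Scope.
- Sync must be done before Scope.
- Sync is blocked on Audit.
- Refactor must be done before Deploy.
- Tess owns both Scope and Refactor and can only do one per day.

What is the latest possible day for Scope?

day 5

Precedence pushes Scope to at least day 3; downstream work caps Scope at day 5.
Scope at day 5 is achievable: Deploy=day 6, Audit=day 1, Sync=day 2, Scope=day 5, Review=day 3, Refactor=day 2, Package=day 1, Migrate=day 5, Triage=day 3.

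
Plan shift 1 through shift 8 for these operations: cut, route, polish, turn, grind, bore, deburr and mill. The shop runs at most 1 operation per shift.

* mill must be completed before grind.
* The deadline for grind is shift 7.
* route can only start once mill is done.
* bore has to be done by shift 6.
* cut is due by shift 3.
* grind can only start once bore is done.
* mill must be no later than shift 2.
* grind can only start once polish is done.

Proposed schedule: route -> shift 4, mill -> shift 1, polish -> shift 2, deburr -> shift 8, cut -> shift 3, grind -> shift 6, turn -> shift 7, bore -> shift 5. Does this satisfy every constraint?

mill must be no later than shift 2 — holds.
route can only start once mill is done — holds.
cut is due by shift 3 — holds.
bore has to be done by shift 6 — holds.
mill must be completed before grind — holds.
grind can only start once polish is done — holds.
The deadline for grind is shift 7 — holds.
grind can only start once bore is done — holds.
The shop runs at most 1 operation per shift — holds.

Yes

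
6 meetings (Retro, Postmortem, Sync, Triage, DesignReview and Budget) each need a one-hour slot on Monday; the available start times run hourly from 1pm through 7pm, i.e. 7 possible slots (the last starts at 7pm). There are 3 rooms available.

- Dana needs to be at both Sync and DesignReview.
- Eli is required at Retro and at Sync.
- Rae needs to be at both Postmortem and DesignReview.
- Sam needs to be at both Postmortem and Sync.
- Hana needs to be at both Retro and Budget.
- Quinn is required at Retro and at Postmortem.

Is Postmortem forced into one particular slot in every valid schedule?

Postmortem can be 1pm (e.g. Retro=2pm; DesignReview=2pm; Triage=1pm; Budget=1pm; Sync=3pm; Postmortem=1pm) or 2pm (e.g. Budget=2pm; Retro=1pm; Triage=1pm; DesignReview=1pm; Postmortem=2pm; Sync=3pm).

No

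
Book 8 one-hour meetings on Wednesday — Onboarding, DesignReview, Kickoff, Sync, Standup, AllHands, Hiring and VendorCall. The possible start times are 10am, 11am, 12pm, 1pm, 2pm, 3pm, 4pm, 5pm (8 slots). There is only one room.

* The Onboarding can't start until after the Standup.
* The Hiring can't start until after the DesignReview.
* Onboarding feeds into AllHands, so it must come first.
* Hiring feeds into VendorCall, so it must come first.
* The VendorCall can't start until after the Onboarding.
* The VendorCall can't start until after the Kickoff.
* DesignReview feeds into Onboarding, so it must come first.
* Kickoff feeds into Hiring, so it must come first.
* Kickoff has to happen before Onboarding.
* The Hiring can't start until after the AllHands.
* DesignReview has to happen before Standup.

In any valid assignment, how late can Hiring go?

4pm

Precedence pushes Hiring to at least 2pm; downstream work caps Hiring at 4pm.
Hiring at 4pm is achievable: Kickoff in 11am; VendorCall in 5pm; AllHands in 2pm; Onboarding in 1pm; DesignReview in 10am; Standup in 12pm; Sync in 3pm; Hiring in 4pm.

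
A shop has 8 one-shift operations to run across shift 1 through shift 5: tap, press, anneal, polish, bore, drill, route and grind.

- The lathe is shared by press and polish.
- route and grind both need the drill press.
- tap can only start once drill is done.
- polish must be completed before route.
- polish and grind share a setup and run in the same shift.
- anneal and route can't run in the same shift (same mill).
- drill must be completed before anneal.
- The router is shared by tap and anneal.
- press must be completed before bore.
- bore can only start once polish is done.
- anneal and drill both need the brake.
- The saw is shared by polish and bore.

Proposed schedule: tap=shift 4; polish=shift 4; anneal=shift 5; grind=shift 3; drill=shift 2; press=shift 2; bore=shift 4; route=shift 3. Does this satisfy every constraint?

No. polish must be completed before route is not satisfied.

tap can only start once drill is done — holds.
press must be completed before bore — holds.
The router is shared by tap and anneal — holds.
polish must be completed before route — violated.
drill must be completed before anneal — holds.
bore can only start once polish is done — violated.
The lathe is shared by press and polish — holds.
The saw is shared by polish and bore — violated.
anneal and route can't run in the same shift (same mill) — holds.
polish and grind share a setup and run in the same shift — violated.
anneal and drill both need the brake — holds.
route and grind both need the drill press — violated.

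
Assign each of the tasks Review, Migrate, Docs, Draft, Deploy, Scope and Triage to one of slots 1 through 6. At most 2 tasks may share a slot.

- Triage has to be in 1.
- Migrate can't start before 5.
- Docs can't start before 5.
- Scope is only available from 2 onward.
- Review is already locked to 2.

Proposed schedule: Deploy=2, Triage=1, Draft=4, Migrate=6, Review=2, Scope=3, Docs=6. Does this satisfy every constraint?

At most 2 tasks may share a slot — holds.
Review is already locked to 2 — holds.
Migrate can't start before 5 — holds.
Docs can't start before 5 — holds.
Scope is only available from 2 onward — holds.
Triage has to be in 1 — holds.

Yes, all constraints hold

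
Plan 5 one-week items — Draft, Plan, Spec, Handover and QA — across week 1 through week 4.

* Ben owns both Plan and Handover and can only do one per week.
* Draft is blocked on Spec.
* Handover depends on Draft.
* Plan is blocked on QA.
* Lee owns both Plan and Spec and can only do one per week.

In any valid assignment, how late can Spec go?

Downstream work caps Spec at week 2.
Spec at week 2 is achievable: Draft in week 3; Plan in week 3; QA in week 1; Spec in week 2; Handover in week 4.

week 2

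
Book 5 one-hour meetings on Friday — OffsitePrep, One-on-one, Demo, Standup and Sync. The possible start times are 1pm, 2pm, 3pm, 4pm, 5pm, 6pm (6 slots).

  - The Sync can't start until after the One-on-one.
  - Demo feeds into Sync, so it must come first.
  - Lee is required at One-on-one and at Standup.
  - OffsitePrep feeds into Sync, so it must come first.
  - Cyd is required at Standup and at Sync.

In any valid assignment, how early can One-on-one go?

Downstream work caps One-on-one at 5pm.
One-on-one at 1pm is achievable: One-on-one in 1pm; Sync in 2pm; Standup in 3pm; OffsitePrep in 1pm; Demo in 1pm.

1pm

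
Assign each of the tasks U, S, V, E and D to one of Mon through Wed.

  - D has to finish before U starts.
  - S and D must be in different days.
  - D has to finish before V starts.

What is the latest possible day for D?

Tue

Downstream work caps D at Tue.
D at Tue is achievable: V in Wed, U in Wed, S in Mon, D in Tue, E in Mon.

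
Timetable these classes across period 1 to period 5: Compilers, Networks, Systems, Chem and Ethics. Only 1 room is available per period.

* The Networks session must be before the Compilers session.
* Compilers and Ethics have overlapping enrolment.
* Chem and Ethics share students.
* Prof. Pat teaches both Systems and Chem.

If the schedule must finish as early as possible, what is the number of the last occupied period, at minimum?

period 5

The precedence chain requires at least 2 distinct periods.
With at most 1 per period and 5 classes, at least 5 periods are needed.
5 works (last occupied period: period 5): for example Ethics in period 5; Chem in period 4; Compilers in period 2; Systems in period 3; Networks in period 1.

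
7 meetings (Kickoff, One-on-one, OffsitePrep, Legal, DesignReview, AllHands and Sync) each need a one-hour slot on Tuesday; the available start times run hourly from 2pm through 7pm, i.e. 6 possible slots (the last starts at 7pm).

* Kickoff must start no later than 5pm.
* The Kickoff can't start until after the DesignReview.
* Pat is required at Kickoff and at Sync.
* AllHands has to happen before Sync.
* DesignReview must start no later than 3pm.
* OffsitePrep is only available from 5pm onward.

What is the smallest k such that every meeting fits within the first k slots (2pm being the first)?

4

The precedence chain requires at least 2 distinct slots.
OffsitePrep can't be placed before 5pm — that is slot 4 counting from 2pm — so the schedule must run through at least 4 slots.
4 works (last occupied slot: 5pm): for example One-on-one in 2pm, DesignReview in 2pm, Kickoff in 3pm, AllHands in 2pm, Legal in 2pm, Sync in 4pm, OffsitePrep in 5pm.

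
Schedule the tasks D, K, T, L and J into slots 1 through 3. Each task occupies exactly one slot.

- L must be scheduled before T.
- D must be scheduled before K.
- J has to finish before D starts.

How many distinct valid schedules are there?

3

Enumerating: D in 2, K in 3, L in 1, T in 2, J in 1 | J in 1; D in 2; K in 3; L in 1; T in 3 | K in 3; J in 1; D in 2; T in 3; L in 2.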